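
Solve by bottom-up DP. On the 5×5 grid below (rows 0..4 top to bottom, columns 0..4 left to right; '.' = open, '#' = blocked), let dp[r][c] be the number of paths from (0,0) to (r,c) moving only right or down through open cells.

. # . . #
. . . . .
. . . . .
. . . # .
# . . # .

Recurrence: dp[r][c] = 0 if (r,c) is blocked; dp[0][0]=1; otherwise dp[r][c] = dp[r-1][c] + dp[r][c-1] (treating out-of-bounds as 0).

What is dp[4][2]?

r\c   0   1   2   3   4
  0   1   0   0   0   0
  1   1   1   1   1   1
  2   1   2   3   4   5
  3   1   3   6   0   5
  4   0   3   9   0   5

9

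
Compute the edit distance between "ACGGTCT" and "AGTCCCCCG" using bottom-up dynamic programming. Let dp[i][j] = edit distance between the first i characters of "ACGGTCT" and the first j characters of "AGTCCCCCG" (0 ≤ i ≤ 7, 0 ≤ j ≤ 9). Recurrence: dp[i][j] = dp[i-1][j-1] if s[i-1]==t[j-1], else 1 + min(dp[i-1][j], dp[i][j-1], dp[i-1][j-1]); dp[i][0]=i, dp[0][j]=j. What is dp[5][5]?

4

   ''  A  G  T  C  C  C  C  C  G
''  0  1  2  3  4  5  6  7  8  9
 A  1  0  1  2  3  4  5  6  7  8
 C  2  1  1  2  2  3  4  5  6  7
 G  3  2  1  2  3  3  4  5  6  6
 G  4  3  2  2  3  4  4  5  6  6
 T  5  4  3  2  3  4  5  5  6  7
 C  6  5  4  3  2  3  4  5  5  6
 T  7  6  5  4  3  3  4  5  6  6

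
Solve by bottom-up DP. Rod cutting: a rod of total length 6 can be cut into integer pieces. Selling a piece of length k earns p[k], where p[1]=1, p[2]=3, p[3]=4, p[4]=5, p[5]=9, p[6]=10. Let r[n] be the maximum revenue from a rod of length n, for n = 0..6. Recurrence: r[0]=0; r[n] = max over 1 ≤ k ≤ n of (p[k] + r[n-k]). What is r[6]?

10

   n    0    1    2    3    4    5    6
r[n]    0    1    3    4    6    9   10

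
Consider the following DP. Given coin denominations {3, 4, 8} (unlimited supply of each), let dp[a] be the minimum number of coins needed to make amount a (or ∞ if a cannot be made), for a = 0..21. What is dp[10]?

3

 a  0  1  2  3  4  5  6  7  8  9 10 11 12 13 14 15 16 17 18 19 20 21
dp  0  -  -  1  1  -  2  2  1  3  3  2  2  4  3  3  2  4  4  3  3  5
(- denotes ∞ / unreachable)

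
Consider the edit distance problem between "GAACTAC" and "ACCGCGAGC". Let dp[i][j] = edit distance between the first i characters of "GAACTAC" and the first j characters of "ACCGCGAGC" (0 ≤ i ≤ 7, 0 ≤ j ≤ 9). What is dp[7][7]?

   ''  A  C  C  G  C  G  A  G  C
''  0  1  2  3  4  5  6  7  8  9
 G  1  1  2  3  3  4  5  6  7  8
 A  2  1  2  3  4  4  5  5  6  7
 A  3  2  2  3  4  5  5  5  6  7
 C  4  3  2  2  3  4  5  6  6  6
 T  5  4  3  3  3  4  5  6  7  7
 A  6  5  4  4  4  4  5  5  6  7
 C  7  6  5  4  5  4  5  6  6  6

6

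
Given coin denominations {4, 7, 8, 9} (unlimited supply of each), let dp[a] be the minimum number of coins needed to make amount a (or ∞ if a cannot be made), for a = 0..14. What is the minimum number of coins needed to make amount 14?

 a  0  1  2  3  4  5  6  7  8  9 10 11 12 13 14
dp  0  -  -  -  1  -  -  1  1  1  -  2  2  2  2
(- denotes ∞ / unreachable)

2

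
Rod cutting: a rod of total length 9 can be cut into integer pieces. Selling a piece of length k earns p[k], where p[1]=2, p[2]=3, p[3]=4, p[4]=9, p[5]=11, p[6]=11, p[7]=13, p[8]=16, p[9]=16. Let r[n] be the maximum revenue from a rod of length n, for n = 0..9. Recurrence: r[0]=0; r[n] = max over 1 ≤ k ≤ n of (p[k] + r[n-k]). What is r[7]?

15

   n    0    1    2    3    4    5    6    7    8    9
r[n]    0    2    4    6    9   11   13   15   18   20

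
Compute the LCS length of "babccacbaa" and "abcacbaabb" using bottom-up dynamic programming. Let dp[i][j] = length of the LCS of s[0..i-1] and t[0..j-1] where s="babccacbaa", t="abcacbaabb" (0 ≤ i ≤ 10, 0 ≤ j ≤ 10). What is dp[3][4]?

2

   ''  a  b  c  a  c  b  a  a  b  b
''  0  0  0  0  0  0  0  0  0  0  0
 b  0  0  1  1  1  1  1  1  1  1  1
 a  0  1  1  1  2  2  2  2  2  2  2
 b  0  1  2  2  2  2  3  3  3  3  3
 c  0  1  2  3  3  3  3  3  3  3  3
 c  0  1  2  3  3  4  4  4  4  4  4
 a  0  1  2  3  4  4  4  5  5  5  5
 c  0  1  2  3  4  5  5  5  5  5  5
 b  0  1  2  3  4  5  6  6  6  6  6
 a  0  1  2  3  4  5  6  7  7  7  7
 a  0  1  2  3  4  5  6  7  8  8  8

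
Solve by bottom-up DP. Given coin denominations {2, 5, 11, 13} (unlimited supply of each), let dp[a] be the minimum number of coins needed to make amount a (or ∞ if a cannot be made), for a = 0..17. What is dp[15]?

2

 a  0  1  2  3  4  5  6  7  8  9 10 11 12 13 14 15 16 17
dp  0  -  1  -  2  1  3  2  4  3  2  1  3  1  4  2  2  3
(- denotes ∞ / unreachable)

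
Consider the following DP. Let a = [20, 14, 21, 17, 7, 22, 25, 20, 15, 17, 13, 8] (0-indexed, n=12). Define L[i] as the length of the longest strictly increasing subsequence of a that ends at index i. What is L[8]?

   i    0    1    2    3    4    5    6    7    8    9   10   11
a[i]   20   14   21   17    7   22   25   20   15   17   13    8
L[i]    1    1    2    2    1    3    4    3    2    3    2    2

2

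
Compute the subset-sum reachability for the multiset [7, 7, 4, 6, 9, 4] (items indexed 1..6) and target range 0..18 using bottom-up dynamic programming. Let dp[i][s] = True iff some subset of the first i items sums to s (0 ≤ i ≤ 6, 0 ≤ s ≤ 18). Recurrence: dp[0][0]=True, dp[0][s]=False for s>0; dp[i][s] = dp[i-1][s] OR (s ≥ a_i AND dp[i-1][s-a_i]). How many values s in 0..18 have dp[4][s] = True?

i\s   0   1   2   3   4   5   6   7   8   9  10  11  12  13  14  15  16  17  18
  0   T   F   F   F   F   F   F   F   F   F   F   F   F   F   F   F   F   F   F
  1   T   F   F   F   F   F   F   T   F   F   F   F   F   F   F   F   F   F   F
  2   T   F   F   F   F   F   F   T   F   F   F   F   F   F   T   F   F   F   F
  3   T   F   F   F   T   F   F   T   F   F   F   T   F   F   T   F   F   F   T
  4   T   F   F   F   T   F   T   T   F   F   T   T   F   T   T   F   F   T   T
  5   T   F   F   F   T   F   T   T   F   T   T   T   F   T   T   T   T   T   T
  6   T   F   F   F   T   F   T   T   T   T   T   T   F   T   T   T   T   T   T

10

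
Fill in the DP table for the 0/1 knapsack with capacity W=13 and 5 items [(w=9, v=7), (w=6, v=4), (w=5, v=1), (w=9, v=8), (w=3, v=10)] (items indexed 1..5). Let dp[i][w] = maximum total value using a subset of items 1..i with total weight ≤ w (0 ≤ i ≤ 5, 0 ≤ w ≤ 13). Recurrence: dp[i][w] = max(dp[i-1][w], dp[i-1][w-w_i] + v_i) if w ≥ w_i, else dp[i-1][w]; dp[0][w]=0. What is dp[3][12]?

7

i\w   0   1   2   3   4   5   6   7   8   9  10  11  12  13
  0   0   0   0   0   0   0   0   0   0   0   0   0   0   0
  1   0   0   0   0   0   0   0   0   0   7   7   7   7   7
  2   0   0   0   0   0   0   4   4   4   7   7   7   7   7
  3   0   0   0   0   0   1   4   4   4   7   7   7   7   7
  4   0   0   0   0   0   1   4   4   4   8   8   8   8   8
  5   0   0   0  10  10  10  10  10  11  14  14  14  18  18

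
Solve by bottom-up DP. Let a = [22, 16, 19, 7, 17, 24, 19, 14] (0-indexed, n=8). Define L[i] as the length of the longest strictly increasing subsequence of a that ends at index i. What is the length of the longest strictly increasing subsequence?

3

   i    0    1    2    3    4    5    6    7
a[i]   22   16   19    7   17   24   19   14
L[i]    1    1    2    1    2    3    3    2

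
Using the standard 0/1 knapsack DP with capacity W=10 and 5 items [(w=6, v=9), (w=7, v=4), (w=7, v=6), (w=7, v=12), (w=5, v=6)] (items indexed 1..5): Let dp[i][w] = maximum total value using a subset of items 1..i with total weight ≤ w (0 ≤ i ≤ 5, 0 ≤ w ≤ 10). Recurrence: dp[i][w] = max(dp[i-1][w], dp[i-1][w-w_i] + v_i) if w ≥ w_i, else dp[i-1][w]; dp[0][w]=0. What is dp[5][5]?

i\w   0   1   2   3   4   5   6   7   8   9  10
  0   0   0   0   0   0   0   0   0   0   0   0
  1   0   0   0   0   0   0   9   9   9   9   9
  2   0   0   0   0   0   0   9   9   9   9   9
  3   0   0   0   0   0   0   9   9   9   9   9
  4   0   0   0   0   0   0   9  12  12  12  12
  5   0   0   0   0   0   6   9  12  12  12  12

6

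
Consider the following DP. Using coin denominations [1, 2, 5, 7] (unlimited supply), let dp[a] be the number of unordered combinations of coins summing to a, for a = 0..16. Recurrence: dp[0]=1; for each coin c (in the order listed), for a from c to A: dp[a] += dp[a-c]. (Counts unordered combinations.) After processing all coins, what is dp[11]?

14

after  coin     0     1     2     3     4     5     6     7     8     9    10    11    12    13    14    15    16
          1     1     1     1     1     1     1     1     1     1     1     1     1     1     1     1     1     1
          2     1     1     2     2     3     3     4     4     5     5     6     6     7     7     8     8     9
          5     1     1     2     2     3     4     5     6     7     8    10    11    13    14    16    18    20
          7     1     1     2     2     3     4     5     7     8    10    12    14    17    19    23    26    30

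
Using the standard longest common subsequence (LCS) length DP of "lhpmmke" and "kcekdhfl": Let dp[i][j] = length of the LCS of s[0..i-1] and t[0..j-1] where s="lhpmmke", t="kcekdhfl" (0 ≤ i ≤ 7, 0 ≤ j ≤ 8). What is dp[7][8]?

2

   ''  k  c  e  k  d  h  f  l
''  0  0  0  0  0  0  0  0  0
 l  0  0  0  0  0  0  0  0  1
 h  0  0  0  0  0  0  1  1  1
 p  0  0  0  0  0  0  1  1  1
 m  0  0  0  0  0  0  1  1  1
 m  0  0  0  0  0  0  1  1  1
 k  0  1  1  1  1  1  1  1  1
 e  0  1  1  2  2  2  2  2  2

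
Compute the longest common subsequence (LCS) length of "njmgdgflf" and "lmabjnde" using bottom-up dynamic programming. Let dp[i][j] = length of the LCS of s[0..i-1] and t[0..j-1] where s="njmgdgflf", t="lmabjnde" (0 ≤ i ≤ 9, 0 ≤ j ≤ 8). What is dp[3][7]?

1

   ''  l  m  a  b  j  n  d  e
''  0  0  0  0  0  0  0  0  0
 n  0  0  0  0  0  0  1  1  1
 j  0  0  0  0  0  1  1  1  1
 m  0  0  1  1  1  1  1  1  1
 g  0  0  1  1  1  1  1  1  1
 d  0  0  1  1  1  1  1  2  2
 g  0  0  1  1  1  1  1  2  2
 f  0  0  1  1  1  1  1  2  2
 l  0  1  1  1  1  1  1  2  2
 f  0  1  1  1  1  1  1  2  2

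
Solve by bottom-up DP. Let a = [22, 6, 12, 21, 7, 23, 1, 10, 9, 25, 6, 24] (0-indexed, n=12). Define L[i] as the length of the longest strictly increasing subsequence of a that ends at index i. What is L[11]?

5

   i    0    1    2    3    4    5    6    7    8    9   10   11
a[i]   22    6   12   21    7   23    1   10    9   25    6   24
L[i]    1    1    2    3    2    4    1    3    3    5    2    5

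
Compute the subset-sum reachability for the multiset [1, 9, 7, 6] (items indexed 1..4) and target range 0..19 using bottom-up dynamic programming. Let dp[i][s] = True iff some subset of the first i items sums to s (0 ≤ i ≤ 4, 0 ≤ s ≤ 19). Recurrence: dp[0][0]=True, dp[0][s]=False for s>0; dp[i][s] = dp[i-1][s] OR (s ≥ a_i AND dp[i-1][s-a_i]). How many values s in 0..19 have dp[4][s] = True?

12

i\s   0   1   2   3   4   5   6   7   8   9  10  11  12  13  14  15  16  17  18  19
  0   T   F   F   F   F   F   F   F   F   F   F   F   F   F   F   F   F   F   F   F
  1   T   T   F   F   F   F   F   F   F   F   F   F   F   F   F   F   F   F   F   F
  2   T   T   F   F   F   F   F   F   F   T   T   F   F   F   F   F   F   F   F   F
  3   T   T   F   F   F   F   F   T   T   T   T   F   F   F   F   F   T   T   F   F
  4   T   T   F   F   F   F   T   T   T   T   T   F   F   T   T   T   T   T   F   F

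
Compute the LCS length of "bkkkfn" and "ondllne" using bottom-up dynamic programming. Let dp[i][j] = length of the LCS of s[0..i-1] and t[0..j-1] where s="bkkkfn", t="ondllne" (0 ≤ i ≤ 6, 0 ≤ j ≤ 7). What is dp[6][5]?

   ''  o  n  d  l  l  n  e
''  0  0  0  0  0  0  0  0
 b  0  0  0  0  0  0  0  0
 k  0  0  0  0  0  0  0  0
 k  0  0  0  0  0  0  0  0
 k  0  0  0  0  0  0  0  0
 f  0  0  0  0  0  0  0  0
 n  0  0  1  1  1  1  1  1

1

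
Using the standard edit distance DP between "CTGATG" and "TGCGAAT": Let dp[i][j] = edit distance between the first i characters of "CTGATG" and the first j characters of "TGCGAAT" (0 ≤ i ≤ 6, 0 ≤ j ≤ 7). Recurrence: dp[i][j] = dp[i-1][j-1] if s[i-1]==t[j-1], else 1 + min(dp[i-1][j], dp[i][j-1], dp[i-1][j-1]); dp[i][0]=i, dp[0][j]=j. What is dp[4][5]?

   ''  T  G  C  G  A  A  T
''  0  1  2  3  4  5  6  7
 C  1  1  2  2  3  4  5  6
 T  2  1  2  3  3  4  5  5
 G  3  2  1  2  3  4  5  6
 A  4  3  2  2  3  3  4  5
 T  5  4  3  3  3  4  4  4
 G  6  5  4  4  3  4  5  5

3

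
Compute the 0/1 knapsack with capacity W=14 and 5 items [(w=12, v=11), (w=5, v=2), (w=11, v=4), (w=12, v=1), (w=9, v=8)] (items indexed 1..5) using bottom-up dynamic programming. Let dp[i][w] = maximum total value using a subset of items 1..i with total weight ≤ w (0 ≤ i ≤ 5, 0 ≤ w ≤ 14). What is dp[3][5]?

2

i\w   0   1   2   3   4   5   6   7   8   9  10  11  12  13  14
  0   0   0   0   0   0   0   0   0   0   0   0   0   0   0   0
  1   0   0   0   0   0   0   0   0   0   0   0   0  11  11  11
  2   0   0   0   0   0   2   2   2   2   2   2   2  11  11  11
  3   0   0   0   0   0   2   2   2   2   2   2   4  11  11  11
  4   0   0   0   0   0   2   2   2   2   2   2   4  11  11  11
  5   0   0   0   0   0   2   2   2   2   8   8   8  11  11  11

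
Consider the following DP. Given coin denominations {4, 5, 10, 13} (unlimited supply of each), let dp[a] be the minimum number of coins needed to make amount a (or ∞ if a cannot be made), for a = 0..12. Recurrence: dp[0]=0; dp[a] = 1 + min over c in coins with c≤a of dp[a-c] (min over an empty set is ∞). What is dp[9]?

 a  0  1  2  3  4  5  6  7  8  9 10 11 12
dp  0  -  -  -  1  1  -  -  2  2  1  -  3
(- denotes ∞ / unreachable)

2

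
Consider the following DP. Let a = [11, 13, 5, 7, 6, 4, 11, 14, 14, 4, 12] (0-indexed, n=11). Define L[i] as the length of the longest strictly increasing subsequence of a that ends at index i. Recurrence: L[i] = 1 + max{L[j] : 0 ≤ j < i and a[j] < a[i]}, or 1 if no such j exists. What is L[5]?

1

   i    0    1    2    3    4    5    6    7    8    9   10
a[i]   11   13    5    7    6    4   11   14   14    4   12
L[i]    1    2    1    2    2    1    3    4    4    1    4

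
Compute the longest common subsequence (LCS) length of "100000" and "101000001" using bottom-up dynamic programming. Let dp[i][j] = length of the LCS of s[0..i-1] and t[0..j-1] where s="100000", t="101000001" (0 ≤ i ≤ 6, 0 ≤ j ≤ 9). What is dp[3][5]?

   ''  1  0  1  0  0  0  0  0  1
''  0  0  0  0  0  0  0  0  0  0
 1  0  1  1  1  1  1  1  1  1  1
 0  0  1  2  2  2  2  2  2  2  2
 0  0  1  2  2  3  3  3  3  3  3
 0  0  1  2  2  3  4  4  4  4  4
 0  0  1  2  2  3  4  5  5  5  5
 0  0  1  2  2  3  4  5  6  6  6

3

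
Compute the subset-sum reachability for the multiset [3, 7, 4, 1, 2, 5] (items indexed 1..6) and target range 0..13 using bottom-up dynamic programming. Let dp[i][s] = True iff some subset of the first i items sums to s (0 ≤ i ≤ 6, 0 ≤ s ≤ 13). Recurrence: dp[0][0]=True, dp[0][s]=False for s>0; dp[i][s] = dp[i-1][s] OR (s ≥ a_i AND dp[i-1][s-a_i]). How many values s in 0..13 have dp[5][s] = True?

14

i\s   0   1   2   3   4   5   6   7   8   9  10  11  12  13
  0   T   F   F   F   F   F   F   F   F   F   F   F   F   F
  1   T   F   F   T   F   F   F   F   F   F   F   F   F   F
  2   T   F   F   T   F   F   F   T   F   F   T   F   F   F
  3   T   F   F   T   T   F   F   T   F   F   T   T   F   F
  4   T   T   F   T   T   T   F   T   T   F   T   T   T   F
  5   T   T   T   T   T   T   T   T   T   T   T   T   T   T
  6   T   T   T   T   T   T   T   T   T   T   T   T   T   T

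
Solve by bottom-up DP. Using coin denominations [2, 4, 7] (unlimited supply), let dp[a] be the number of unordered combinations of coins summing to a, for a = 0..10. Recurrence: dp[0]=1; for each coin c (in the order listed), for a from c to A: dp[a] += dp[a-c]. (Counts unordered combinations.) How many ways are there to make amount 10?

after  coin     0     1     2     3     4     5     6     7     8     9    10
          2     1     0     1     0     1     0     1     0     1     0     1
          4     1     0     1     0     2     0     2     0     3     0     3
          7     1     0     1     0     2     0     2     1     3     1     3

3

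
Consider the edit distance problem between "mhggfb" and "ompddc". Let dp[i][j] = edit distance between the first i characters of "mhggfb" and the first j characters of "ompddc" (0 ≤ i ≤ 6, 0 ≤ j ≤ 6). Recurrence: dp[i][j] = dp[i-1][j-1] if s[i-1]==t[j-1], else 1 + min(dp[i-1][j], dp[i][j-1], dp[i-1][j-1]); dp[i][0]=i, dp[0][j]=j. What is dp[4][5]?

4

   ''  o  m  p  d  d  c
''  0  1  2  3  4  5  6
 m  1  1  1  2  3  4  5
 h  2  2  2  2  3  4  5
 g  3  3  3  3  3  4  5
 g  4  4  4  4  4  4  5
 f  5  5  5  5  5  5  5
 b  6  6  6  6  6  6  6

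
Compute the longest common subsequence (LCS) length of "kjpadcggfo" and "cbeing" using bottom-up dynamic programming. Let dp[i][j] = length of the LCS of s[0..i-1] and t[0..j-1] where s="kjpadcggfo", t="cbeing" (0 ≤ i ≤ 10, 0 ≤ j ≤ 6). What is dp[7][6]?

   ''  c  b  e  i  n  g
''  0  0  0  0  0  0  0
 k  0  0  0  0  0  0  0
 j  0  0  0  0  0  0  0
 p  0  0  0  0  0  0  0
 a  0  0  0  0  0  0  0
 d  0  0  0  0  0  0  0
 c  0  1  1  1  1  1  1
 g  0  1  1  1  1  1  2
 g  0  1  1  1  1  1  2
 f  0  1  1  1  1  1  2
 o  0  1  1  1  1  1  2

2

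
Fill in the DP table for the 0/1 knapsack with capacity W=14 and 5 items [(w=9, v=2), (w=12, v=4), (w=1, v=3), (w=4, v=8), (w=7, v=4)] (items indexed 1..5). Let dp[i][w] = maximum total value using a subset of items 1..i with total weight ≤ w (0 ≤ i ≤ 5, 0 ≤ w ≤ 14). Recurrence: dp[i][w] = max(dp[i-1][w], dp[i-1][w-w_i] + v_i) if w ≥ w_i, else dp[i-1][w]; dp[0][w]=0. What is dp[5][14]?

i\w   0   1   2   3   4   5   6   7   8   9  10  11  12  13  14
  0   0   0   0   0   0   0   0   0   0   0   0   0   0   0   0
  1   0   0   0   0   0   0   0   0   0   2   2   2   2   2   2
  2   0   0   0   0   0   0   0   0   0   2   2   2   4   4   4
  3   0   3   3   3   3   3   3   3   3   3   5   5   5   7   7
  4   0   3   3   3   8  11  11  11  11  11  11  11  11  11  13
  5   0   3   3   3   8  11  11  11  11  11  11  12  15  15  15

15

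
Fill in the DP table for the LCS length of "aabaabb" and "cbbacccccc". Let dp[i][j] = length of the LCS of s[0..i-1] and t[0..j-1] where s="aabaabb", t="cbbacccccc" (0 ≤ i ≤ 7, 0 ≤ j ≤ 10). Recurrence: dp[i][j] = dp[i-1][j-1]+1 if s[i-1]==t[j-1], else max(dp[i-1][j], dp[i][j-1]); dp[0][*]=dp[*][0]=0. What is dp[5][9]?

2

   ''  c  b  b  a  c  c  c  c  c  c
''  0  0  0  0  0  0  0  0  0  0  0
 a  0  0  0  0  1  1  1  1  1  1  1
 a  0  0  0  0  1  1  1  1  1  1  1
 b  0  0  1  1  1  1  1  1  1  1  1
 a  0  0  1  1  2  2  2  2  2  2  2
 a  0  0  1  1  2  2  2  2  2  2  2
 b  0  0  1  2  2  2  2  2  2  2  2
 b  0  0  1  2  2  2  2  2  2  2  2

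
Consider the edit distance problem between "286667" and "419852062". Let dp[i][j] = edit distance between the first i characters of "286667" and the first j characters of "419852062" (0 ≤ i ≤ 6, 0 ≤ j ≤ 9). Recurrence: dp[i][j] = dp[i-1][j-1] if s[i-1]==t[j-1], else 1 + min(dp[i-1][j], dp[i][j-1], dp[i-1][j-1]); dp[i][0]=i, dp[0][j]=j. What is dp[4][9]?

   ''  4  1  9  8  5  2  0  6  2
''  0  1  2  3  4  5  6  7  8  9
 2  1  1  2  3  4  5  5  6  7  8
 8  2  2  2  3  3  4  5  6  7  8
 6  3  3  3  3  4  4  5  6  6  7
 6  4  4  4  4  4  5  5  6  6  7
 6  5  5  5  5  5  5  6  6  6  7
 7  6  6  6  6  6  6  6  7  7  7

7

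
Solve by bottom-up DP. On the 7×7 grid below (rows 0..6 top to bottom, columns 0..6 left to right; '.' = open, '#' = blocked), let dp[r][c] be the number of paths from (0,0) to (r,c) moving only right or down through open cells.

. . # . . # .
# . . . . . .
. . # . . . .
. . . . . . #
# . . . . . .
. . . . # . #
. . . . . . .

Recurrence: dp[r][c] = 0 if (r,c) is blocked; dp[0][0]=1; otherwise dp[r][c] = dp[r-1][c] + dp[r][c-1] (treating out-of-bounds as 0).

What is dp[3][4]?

4

r\c   0   1   2   3   4   5   6
  0   1   1   0   0   0   0   0
  1   0   1   1   1   1   1   1
  2   0   1   0   1   2   3   4
  3   0   1   1   2   4   7   0
  4   0   1   2   4   8  15  15
  5   0   1   3   7   0  15   0
  6   0   1   4  11  11  26  26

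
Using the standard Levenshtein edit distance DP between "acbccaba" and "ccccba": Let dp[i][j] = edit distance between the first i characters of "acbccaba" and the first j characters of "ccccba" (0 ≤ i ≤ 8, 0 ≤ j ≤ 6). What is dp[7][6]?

4

   ''  c  c  c  c  b  a
''  0  1  2  3  4  5  6
 a  1  1  2  3  4  5  5
 c  2  1  1  2  3  4  5
 b  3  2  2  2  3  3  4
 c  4  3  2  2  2  3  4
 c  5  4  3  2  2  3  4
 a  6  5  4  3  3  3  3
 b  7  6  5  4  4  3  4
 a  8  7  6  5  5  4  3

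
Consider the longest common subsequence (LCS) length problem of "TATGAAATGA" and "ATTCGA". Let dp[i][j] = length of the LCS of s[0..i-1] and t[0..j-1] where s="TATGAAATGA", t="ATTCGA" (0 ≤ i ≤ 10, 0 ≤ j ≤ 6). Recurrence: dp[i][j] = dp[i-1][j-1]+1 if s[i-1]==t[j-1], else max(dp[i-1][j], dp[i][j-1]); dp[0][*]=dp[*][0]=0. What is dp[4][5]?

3

   ''  A  T  T  C  G  A
''  0  0  0  0  0  0  0
 T  0  0  1  1  1  1  1
 A  0  1  1  1  1  1  2
 T  0  1  2  2  2  2  2
 G  0  1  2  2  2  3  3
 A  0  1  2  2  2  3  4
 A  0  1  2  2  2  3  4
 A  0  1  2  2  2  3  4
 T  0  1  2  3  3  3  4
 G  0  1  2  3  3  4  4
 A  0  1  2  3  3  4  5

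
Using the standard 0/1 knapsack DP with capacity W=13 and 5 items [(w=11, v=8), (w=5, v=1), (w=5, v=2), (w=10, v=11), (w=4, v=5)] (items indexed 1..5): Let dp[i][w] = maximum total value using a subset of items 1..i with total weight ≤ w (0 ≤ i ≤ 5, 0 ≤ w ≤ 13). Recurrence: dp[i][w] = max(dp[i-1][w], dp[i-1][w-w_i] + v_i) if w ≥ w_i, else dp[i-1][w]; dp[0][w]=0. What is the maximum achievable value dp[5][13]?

i\w   0   1   2   3   4   5   6   7   8   9  10  11  12  13
  0   0   0   0   0   0   0   0   0   0   0   0   0   0   0
  1   0   0   0   0   0   0   0   0   0   0   0   8   8   8
  2   0   0   0   0   0   1   1   1   1   1   1   8   8   8
  3   0   0   0   0   0   2   2   2   2   2   3   8   8   8
  4   0   0   0   0   0   2   2   2   2   2  11  11  11  11
  5   0   0   0   0   5   5   5   5   5   7  11  11  11  11

11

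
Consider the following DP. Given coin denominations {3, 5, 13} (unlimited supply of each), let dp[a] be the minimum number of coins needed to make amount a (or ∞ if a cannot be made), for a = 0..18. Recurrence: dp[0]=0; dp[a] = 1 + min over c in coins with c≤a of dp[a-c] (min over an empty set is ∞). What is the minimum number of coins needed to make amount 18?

2

 a  0  1  2  3  4  5  6  7  8  9 10 11 12 13 14 15 16 17 18
dp  0  -  -  1  -  1  2  -  2  3  2  3  4  1  4  3  2  5  2
(- denotes ∞ / unreachable)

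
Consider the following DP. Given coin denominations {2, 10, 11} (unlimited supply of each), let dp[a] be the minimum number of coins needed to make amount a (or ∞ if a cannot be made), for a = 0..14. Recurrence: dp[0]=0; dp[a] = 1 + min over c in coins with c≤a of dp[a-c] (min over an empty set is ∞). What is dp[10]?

1

 a  0  1  2  3  4  5  6  7  8  9 10 11 12 13 14
dp  0  -  1  -  2  -  3  -  4  -  1  1  2  2  3
(- denotes ∞ / unreachable)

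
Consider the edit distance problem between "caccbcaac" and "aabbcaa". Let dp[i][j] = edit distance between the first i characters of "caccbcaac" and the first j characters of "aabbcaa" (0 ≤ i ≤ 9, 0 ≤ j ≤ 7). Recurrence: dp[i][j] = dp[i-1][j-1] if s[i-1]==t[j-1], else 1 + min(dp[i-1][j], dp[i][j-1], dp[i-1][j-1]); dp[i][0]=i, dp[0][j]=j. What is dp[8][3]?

6

   ''  a  a  b  b  c  a  a
''  0  1  2  3  4  5  6  7
 c  1  1  2  3  4  4  5  6
 a  2  1  1  2  3  4  4  5
 c  3  2  2  2  3  3  4  5
 c  4  3  3  3  3  3  4  5
 b  5  4  4  3  3  4  4  5
 c  6  5  5  4  4  3  4  5
 a  7  6  5  5  5  4  3  4
 a  8  7  6  6  6  5  4  3
 c  9  8  7  7  7  6  5  4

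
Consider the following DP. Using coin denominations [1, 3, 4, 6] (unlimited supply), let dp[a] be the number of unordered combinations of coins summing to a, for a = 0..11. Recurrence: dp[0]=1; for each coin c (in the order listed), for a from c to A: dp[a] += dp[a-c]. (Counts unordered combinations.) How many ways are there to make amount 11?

12

after  coin     0     1     2     3     4     5     6     7     8     9    10    11
          1     1     1     1     1     1     1     1     1     1     1     1     1
          3     1     1     1     2     2     2     3     3     3     4     4     4
          4     1     1     1     2     3     3     4     5     6     7     8     9
          6     1     1     1     2     3     3     5     6     7     9    11    12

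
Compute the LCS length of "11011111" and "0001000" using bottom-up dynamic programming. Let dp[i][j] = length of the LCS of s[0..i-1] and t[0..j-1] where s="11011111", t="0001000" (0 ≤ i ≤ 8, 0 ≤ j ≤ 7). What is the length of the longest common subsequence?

2

   ''  0  0  0  1  0  0  0
''  0  0  0  0  0  0  0  0
 1  0  0  0  0  1  1  1  1
 1  0  0  0  0  1  1  1  1
 0  0  1  1  1  1  2  2  2
 1  0  1  1  1  2  2  2  2
 1  0  1  1  1  2  2  2  2
 1  0  1  1  1  2  2  2  2
 1  0  1  1  1  2  2  2  2
 1  0  1  1  1  2  2  2  2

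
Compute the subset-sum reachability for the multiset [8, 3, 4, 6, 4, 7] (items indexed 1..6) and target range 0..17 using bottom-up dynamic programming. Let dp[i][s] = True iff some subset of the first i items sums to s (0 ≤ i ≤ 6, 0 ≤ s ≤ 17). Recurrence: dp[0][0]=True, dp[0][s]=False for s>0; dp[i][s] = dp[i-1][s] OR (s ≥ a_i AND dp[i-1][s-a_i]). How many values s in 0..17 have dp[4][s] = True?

i\s   0   1   2   3   4   5   6   7   8   9  10  11  12  13  14  15  16  17
  0   T   F   F   F   F   F   F   F   F   F   F   F   F   F   F   F   F   F
  1   T   F   F   F   F   F   F   F   T   F   F   F   F   F   F   F   F   F
  2   T   F   F   T   F   F   F   F   T   F   F   T   F   F   F   F   F   F
  3   T   F   F   T   T   F   F   T   T   F   F   T   T   F   F   T   F   F
  4   T   F   F   T   T   F   T   T   T   T   T   T   T   T   T   T   F   T
  5   T   F   F   T   T   F   T   T   T   T   T   T   T   T   T   T   T   T
  6   T   F   F   T   T   F   T   T   T   T   T   T   T   T   T   T   T   T

14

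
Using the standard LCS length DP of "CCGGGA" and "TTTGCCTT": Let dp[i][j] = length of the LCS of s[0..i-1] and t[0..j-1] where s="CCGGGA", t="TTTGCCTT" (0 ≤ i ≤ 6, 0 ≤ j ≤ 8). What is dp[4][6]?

   ''  T  T  T  G  C  C  T  T
''  0  0  0  0  0  0  0  0  0
 C  0  0  0  0  0  1  1  1  1
 C  0  0  0  0  0  1  2  2  2
 G  0  0  0  0  1  1  2  2  2
 G  0  0  0  0  1  1  2  2  2
 G  0  0  0  0  1  1  2  2  2
 A  0  0  0  0  1  1  2  2  2

2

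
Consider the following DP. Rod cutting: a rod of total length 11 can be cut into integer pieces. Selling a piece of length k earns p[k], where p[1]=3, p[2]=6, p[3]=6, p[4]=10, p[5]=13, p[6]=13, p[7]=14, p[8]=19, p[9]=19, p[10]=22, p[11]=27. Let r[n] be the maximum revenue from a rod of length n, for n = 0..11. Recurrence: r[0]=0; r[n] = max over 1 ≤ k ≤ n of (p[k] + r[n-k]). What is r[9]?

   n    0    1    2    3    4    5    6    7    8    9   10   11
r[n]    0    3    6    9   12   15   18   21   24   27   30   33

27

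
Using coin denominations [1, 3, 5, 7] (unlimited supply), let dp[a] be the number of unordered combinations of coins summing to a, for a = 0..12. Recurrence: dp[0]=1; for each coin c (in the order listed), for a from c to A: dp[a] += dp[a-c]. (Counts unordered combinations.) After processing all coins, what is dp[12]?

after  coin     0     1     2     3     4     5     6     7     8     9    10    11    12
          1     1     1     1     1     1     1     1     1     1     1     1     1     1
          3     1     1     1     2     2     2     3     3     3     4     4     4     5
          5     1     1     1     2     2     3     4     4     5     6     7     8     9
          7     1     1     1     2     2     3     4     5     6     7     9    10    12

12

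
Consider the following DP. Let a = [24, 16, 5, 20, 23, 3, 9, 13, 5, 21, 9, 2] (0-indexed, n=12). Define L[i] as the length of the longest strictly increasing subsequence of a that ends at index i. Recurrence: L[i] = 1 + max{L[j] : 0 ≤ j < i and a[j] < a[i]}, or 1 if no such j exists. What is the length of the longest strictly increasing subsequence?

4

   i    0    1    2    3    4    5    6    7    8    9   10   11
a[i]   24   16    5   20   23    3    9   13    5   21    9    2
L[i]    1    1    1    2    3    1    2    3    2    4    3    1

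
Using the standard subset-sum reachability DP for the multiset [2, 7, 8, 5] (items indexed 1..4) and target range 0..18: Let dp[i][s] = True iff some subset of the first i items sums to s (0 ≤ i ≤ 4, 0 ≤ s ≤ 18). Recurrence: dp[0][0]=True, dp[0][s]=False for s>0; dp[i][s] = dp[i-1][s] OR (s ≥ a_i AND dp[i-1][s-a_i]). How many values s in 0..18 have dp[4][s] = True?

12

i\s   0   1   2   3   4   5   6   7   8   9  10  11  12  13  14  15  16  17  18
  0   T   F   F   F   F   F   F   F   F   F   F   F   F   F   F   F   F   F   F
  1   T   F   T   F   F   F   F   F   F   F   F   F   F   F   F   F   F   F   F
  2   T   F   T   F   F   F   F   T   F   T   F   F   F   F   F   F   F   F   F
  3   T   F   T   F   F   F   F   T   T   T   T   F   F   F   F   T   F   T   F
  4   T   F   T   F   F   T   F   T   T   T   T   F   T   T   T   T   F   T   F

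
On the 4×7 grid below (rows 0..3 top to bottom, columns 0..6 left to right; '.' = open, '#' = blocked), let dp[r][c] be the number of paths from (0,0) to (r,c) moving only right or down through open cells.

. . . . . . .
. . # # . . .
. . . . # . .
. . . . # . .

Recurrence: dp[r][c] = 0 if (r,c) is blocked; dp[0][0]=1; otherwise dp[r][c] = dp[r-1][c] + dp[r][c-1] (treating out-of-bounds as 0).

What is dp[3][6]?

r\c   0   1   2   3   4   5   6
  0   1   1   1   1   1   1   1
  1   1   2   0   0   1   2   3
  2   1   3   3   3   0   2   5
  3   1   4   7  10   0   2   7

7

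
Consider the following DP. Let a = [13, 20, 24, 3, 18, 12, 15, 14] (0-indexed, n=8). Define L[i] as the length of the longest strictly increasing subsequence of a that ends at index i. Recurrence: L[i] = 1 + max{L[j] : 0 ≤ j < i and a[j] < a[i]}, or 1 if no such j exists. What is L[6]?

   i    0    1    2    3    4    5    6    7
a[i]   13   20   24    3   18   12   15   14
L[i]    1    2    3    1    2    2    3    3

3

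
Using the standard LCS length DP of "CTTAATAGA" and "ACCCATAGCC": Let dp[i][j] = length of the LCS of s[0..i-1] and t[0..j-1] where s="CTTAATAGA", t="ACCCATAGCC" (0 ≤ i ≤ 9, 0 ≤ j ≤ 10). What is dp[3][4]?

   ''  A  C  C  C  A  T  A  G  C  C
''  0  0  0  0  0  0  0  0  0  0  0
 C  0  0  1  1  1  1  1  1  1  1  1
 T  0  0  1  1  1  1  2  2  2  2  2
 T  0  0  1  1  1  1  2  2  2  2  2
 A  0  1  1  1  1  2  2  3  3  3  3
 A  0  1  1  1  1  2  2  3  3  3  3
 T  0  1  1  1  1  2  3  3  3  3  3
 A  0  1  1  1  1  2  3  4  4  4  4
 G  0  1  1  1  1  2  3  4  5  5  5
 A  0  1  1  1  1  2  3  4  5  5  5

1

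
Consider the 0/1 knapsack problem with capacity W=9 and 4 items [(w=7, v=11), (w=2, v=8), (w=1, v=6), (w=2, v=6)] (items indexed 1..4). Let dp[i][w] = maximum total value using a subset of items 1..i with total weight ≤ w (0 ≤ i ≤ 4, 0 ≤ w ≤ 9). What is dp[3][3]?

14

i\w   0   1   2   3   4   5   6   7   8   9
  0   0   0   0   0   0   0   0   0   0   0
  1   0   0   0   0   0   0   0  11  11  11
  2   0   0   8   8   8   8   8  11  11  19
  3   0   6   8  14  14  14  14  14  17  19
  4   0   6   8  14  14  20  20  20  20  20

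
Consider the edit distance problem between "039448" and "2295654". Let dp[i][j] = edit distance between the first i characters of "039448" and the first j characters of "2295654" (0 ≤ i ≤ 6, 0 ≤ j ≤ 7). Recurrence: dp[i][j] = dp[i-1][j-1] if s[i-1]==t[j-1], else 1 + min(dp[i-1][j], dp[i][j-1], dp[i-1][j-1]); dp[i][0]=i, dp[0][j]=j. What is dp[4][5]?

4

   ''  2  2  9  5  6  5  4
''  0  1  2  3  4  5  6  7
 0  1  1  2  3  4  5  6  7
 3  2  2  2  3  4  5  6  7
 9  3  3  3  2  3  4  5  6
 4  4  4  4  3  3  4  5  5
 4  5  5  5  4  4  4  5  5
 8  6  6  6  5  5  5  5  6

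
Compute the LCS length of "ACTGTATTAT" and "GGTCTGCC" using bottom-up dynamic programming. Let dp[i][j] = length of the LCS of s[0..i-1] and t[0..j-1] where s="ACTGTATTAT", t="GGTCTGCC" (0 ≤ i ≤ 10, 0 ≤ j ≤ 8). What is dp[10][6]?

   ''  G  G  T  C  T  G  C  C
''  0  0  0  0  0  0  0  0  0
 A  0  0  0  0  0  0  0  0  0
 C  0  0  0  0  1  1  1  1  1
 T  0  0  0  1  1  2  2  2  2
 G  0  1  1  1  1  2  3  3  3
 T  0  1  1  2  2  2  3  3  3
 A  0  1  1  2  2  2  3  3  3
 T  0  1  1  2  2  3  3  3  3
 T  0  1  1  2  2  3  3  3  3
 A  0  1  1  2  2  3  3  3  3
 T  0  1  1  2  2  3  3  3  3

3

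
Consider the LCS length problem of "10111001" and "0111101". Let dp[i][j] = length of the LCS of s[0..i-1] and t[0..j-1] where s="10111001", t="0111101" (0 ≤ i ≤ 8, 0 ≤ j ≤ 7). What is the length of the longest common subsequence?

6

   ''  0  1  1  1  1  0  1
''  0  0  0  0  0  0  0  0
 1  0  0  1  1  1  1  1  1
 0  0  1  1  1  1  1  2  2
 1  0  1  2  2  2  2  2  3
 1  0  1  2  3  3  3  3  3
 1  0  1  2  3  4  4  4  4
 0  0  1  2  3  4  4  5  5
 0  0  1  2  3  4  4  5  5
 1  0  1  2  3  4  5  5  6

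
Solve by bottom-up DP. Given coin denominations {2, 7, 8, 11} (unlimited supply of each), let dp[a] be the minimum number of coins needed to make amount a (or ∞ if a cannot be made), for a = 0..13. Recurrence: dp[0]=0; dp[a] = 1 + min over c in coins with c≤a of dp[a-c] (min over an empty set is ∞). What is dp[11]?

 a  0  1  2  3  4  5  6  7  8  9 10 11 12 13
dp  0  -  1  -  2  -  3  1  1  2  2  1  3  2
(- denotes ∞ / unreachable)

1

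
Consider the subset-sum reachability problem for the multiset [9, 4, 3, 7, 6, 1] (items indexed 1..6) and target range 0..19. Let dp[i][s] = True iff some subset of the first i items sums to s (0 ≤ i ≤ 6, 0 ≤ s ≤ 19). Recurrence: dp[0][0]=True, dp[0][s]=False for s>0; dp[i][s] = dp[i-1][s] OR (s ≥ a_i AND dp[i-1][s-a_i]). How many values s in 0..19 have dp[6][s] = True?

i\s   0   1   2   3   4   5   6   7   8   9  10  11  12  13  14  15  16  17  18  19
  0   T   F   F   F   F   F   F   F   F   F   F   F   F   F   F   F   F   F   F   F
  1   T   F   F   F   F   F   F   F   F   T   F   F   F   F   F   F   F   F   F   F
  2   T   F   F   F   T   F   F   F   F   T   F   F   F   T   F   F   F   F   F   F
  3   T   F   F   T   T   F   F   T   F   T   F   F   T   T   F   F   T   F   F   F
  4   T   F   F   T   T   F   F   T   F   T   T   T   T   T   T   F   T   F   F   T
  5   T   F   F   T   T   F   T   T   F   T   T   T   T   T   T   T   T   T   T   T
  6   T   T   F   T   T   T   T   T   T   T   T   T   T   T   T   T   T   T   T   T

19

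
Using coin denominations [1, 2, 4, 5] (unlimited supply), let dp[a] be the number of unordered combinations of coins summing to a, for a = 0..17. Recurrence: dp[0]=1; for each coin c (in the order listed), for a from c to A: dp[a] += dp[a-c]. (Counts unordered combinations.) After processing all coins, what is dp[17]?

after  coin     0     1     2     3     4     5     6     7     8     9    10    11    12    13    14    15    16    17
          1     1     1     1     1     1     1     1     1     1     1     1     1     1     1     1     1     1     1
          2     1     1     2     2     3     3     4     4     5     5     6     6     7     7     8     8     9     9
          4     1     1     2     2     4     4     6     6     9     9    12    12    16    16    20    20    25    25
          5     1     1     2     2     4     5     7     8    11    13    17    19    24    27    33    37    44    49

49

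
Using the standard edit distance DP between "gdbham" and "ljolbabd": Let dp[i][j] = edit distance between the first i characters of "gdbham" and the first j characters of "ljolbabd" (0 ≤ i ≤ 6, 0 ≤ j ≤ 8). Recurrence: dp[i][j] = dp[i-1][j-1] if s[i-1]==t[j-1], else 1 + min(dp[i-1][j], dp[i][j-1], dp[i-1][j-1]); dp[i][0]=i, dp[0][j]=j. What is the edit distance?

   ''  l  j  o  l  b  a  b  d
''  0  1  2  3  4  5  6  7  8
 g  1  1  2  3  4  5  6  7  8
 d  2  2  2  3  4  5  6  7  7
 b  3  3  3  3  4  4  5  6  7
 h  4  4  4  4  4  5  5  6  7
 a  5  5  5  5  5  5  5  6  7
 m  6  6  6  6  6  6  6  6  7

7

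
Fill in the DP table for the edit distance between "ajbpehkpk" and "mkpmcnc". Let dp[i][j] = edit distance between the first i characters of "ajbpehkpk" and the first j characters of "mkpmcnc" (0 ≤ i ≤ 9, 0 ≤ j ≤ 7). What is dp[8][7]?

7

   ''  m  k  p  m  c  n  c
''  0  1  2  3  4  5  6  7
 a  1  1  2  3  4  5  6  7
 j  2  2  2  3  4  5  6  7
 b  3  3  3  3  4  5  6  7
 p  4  4  4  3  4  5  6  7
 e  5  5  5  4  4  5  6  7
 h  6  6  6  5  5  5  6  7
 k  7  7  6  6  6  6  6  7
 p  8  8  7  6  7  7  7  7
 k  9  9  8  7  7  8  8  8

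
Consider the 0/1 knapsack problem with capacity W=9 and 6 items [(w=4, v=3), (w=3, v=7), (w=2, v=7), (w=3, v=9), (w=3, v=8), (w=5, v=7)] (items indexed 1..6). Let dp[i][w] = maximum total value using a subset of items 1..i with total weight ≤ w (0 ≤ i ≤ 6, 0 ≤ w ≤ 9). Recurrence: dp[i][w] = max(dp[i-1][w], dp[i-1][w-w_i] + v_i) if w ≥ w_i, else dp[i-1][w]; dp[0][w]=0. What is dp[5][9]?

i\w   0   1   2   3   4   5   6   7   8   9
  0   0   0   0   0   0   0   0   0   0   0
  1   0   0   0   0   3   3   3   3   3   3
  2   0   0   0   7   7   7   7  10  10  10
  3   0   0   7   7   7  14  14  14  14  17
  4   0   0   7   9   9  16  16  16  23  23
  5   0   0   7   9   9  16  17  17  24  24
  6   0   0   7   9   9  16  17  17  24  24

24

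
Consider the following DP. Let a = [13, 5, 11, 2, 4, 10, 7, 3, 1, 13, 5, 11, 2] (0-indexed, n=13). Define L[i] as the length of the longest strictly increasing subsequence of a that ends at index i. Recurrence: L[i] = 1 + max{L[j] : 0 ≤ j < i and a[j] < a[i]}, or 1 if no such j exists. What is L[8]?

1

   i    0    1    2    3    4    5    6    7    8    9   10   11   12
a[i]   13    5   11    2    4   10    7    3    1   13    5   11    2
L[i]    1    1    2    1    2    3    3    2    1    4    3    4    2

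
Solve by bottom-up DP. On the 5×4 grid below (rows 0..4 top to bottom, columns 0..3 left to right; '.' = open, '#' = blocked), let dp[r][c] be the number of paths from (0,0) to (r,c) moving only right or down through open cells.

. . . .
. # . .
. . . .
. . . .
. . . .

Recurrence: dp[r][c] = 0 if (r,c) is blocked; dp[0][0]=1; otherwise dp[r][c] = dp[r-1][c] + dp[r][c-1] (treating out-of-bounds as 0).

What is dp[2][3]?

r\c   0   1   2   3
  0   1   1   1   1
  1   1   0   1   2
  2   1   1   2   4
  3   1   2   4   8
  4   1   3   7  15

4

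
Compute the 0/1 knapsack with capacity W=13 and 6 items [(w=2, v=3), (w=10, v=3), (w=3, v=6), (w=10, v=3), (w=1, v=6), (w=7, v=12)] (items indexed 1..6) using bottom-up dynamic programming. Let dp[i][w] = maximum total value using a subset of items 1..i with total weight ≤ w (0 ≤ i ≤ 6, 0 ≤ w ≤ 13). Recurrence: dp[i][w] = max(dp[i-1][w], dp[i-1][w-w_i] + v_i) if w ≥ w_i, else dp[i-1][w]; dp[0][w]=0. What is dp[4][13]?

i\w   0   1   2   3   4   5   6   7   8   9  10  11  12  13
  0   0   0   0   0   0   0   0   0   0   0   0   0   0   0
  1   0   0   3   3   3   3   3   3   3   3   3   3   3   3
  2   0   0   3   3   3   3   3   3   3   3   3   3   6   6
  3   0   0   3   6   6   9   9   9   9   9   9   9   9   9
  4   0   0   3   6   6   9   9   9   9   9   9   9   9   9
  5   0   6   6   9  12  12  15  15  15  15  15  15  15  15
  6   0   6   6   9  12  12  15  15  18  18  21  24  24  27

9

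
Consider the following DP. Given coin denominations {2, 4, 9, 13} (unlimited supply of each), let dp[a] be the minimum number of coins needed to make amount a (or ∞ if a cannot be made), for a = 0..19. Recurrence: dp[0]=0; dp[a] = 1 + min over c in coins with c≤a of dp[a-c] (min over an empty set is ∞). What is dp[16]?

 a  0  1  2  3  4  5  6  7  8  9 10 11 12 13 14 15 16 17 18 19
dp  0  -  1  -  1  -  2  -  2  1  3  2  3  1  4  2  4  2  2  3
(- denotes ∞ / unreachable)

4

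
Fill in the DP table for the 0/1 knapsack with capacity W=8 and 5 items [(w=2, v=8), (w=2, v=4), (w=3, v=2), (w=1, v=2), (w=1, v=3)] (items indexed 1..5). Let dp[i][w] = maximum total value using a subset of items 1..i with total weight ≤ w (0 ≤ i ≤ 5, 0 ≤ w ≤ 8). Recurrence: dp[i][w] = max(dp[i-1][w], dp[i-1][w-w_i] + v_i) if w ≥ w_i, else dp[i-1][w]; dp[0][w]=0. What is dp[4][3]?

i\w   0   1   2   3   4   5   6   7   8
  0   0   0   0   0   0   0   0   0   0
  1   0   0   8   8   8   8   8   8   8
  2   0   0   8   8  12  12  12  12  12
  3   0   0   8   8  12  12  12  14  14
  4   0   2   8  10  12  14  14  14  16
  5   0   3   8  11  13  15  17  17  17

10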